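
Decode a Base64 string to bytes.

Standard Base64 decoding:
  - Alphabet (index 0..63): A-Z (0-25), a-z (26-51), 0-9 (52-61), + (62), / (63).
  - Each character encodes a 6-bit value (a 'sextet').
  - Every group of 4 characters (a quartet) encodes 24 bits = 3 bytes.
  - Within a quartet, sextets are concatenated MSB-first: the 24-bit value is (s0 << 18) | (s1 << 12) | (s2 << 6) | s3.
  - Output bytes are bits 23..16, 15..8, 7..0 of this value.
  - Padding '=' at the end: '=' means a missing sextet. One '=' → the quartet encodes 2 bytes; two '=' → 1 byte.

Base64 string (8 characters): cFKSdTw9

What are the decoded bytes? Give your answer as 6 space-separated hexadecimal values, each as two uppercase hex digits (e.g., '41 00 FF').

Answer: 70 52 92 75 3C 3D

Derivation:
After char 0 ('c'=28): chars_in_quartet=1 acc=0x1C bytes_emitted=0
After char 1 ('F'=5): chars_in_quartet=2 acc=0x705 bytes_emitted=0
After char 2 ('K'=10): chars_in_quartet=3 acc=0x1C14A bytes_emitted=0
After char 3 ('S'=18): chars_in_quartet=4 acc=0x705292 -> emit 70 52 92, reset; bytes_emitted=3
After char 4 ('d'=29): chars_in_quartet=1 acc=0x1D bytes_emitted=3
After char 5 ('T'=19): chars_in_quartet=2 acc=0x753 bytes_emitted=3
After char 6 ('w'=48): chars_in_quartet=3 acc=0x1D4F0 bytes_emitted=3
After char 7 ('9'=61): chars_in_quartet=4 acc=0x753C3D -> emit 75 3C 3D, reset; bytes_emitted=6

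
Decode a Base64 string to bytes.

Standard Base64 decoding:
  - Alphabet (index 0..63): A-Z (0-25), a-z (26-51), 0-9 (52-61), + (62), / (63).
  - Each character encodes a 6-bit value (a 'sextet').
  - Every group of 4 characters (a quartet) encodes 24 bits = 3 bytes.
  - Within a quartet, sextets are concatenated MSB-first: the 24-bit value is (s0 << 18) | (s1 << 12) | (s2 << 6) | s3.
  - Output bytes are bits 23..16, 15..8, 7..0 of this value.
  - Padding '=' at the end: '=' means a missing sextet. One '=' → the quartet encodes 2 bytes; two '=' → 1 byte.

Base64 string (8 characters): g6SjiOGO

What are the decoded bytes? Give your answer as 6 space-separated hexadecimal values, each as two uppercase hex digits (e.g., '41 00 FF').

After char 0 ('g'=32): chars_in_quartet=1 acc=0x20 bytes_emitted=0
After char 1 ('6'=58): chars_in_quartet=2 acc=0x83A bytes_emitted=0
After char 2 ('S'=18): chars_in_quartet=3 acc=0x20E92 bytes_emitted=0
After char 3 ('j'=35): chars_in_quartet=4 acc=0x83A4A3 -> emit 83 A4 A3, reset; bytes_emitted=3
After char 4 ('i'=34): chars_in_quartet=1 acc=0x22 bytes_emitted=3
After char 5 ('O'=14): chars_in_quartet=2 acc=0x88E bytes_emitted=3
After char 6 ('G'=6): chars_in_quartet=3 acc=0x22386 bytes_emitted=3
After char 7 ('O'=14): chars_in_quartet=4 acc=0x88E18E -> emit 88 E1 8E, reset; bytes_emitted=6

Answer: 83 A4 A3 88 E1 8E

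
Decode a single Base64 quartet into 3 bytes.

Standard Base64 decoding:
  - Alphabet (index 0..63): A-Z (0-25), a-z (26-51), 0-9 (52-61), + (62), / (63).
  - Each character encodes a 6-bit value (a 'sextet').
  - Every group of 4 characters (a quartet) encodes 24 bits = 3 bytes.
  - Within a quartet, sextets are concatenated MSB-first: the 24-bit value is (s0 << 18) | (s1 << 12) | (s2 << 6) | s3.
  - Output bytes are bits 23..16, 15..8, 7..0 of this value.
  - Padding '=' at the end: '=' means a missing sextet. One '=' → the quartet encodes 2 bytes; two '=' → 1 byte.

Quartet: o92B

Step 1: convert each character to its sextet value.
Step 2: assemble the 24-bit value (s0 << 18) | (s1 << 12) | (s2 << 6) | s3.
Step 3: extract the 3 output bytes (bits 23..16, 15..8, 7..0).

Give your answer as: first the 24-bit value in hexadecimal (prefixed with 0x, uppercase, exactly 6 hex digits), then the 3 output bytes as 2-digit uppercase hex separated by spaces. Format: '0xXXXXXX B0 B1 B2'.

Sextets: o=40, 9=61, 2=54, B=1
24-bit: (40<<18) | (61<<12) | (54<<6) | 1
      = 0xA00000 | 0x03D000 | 0x000D80 | 0x000001
      = 0xA3DD81
Bytes: (v>>16)&0xFF=A3, (v>>8)&0xFF=DD, v&0xFF=81

Answer: 0xA3DD81 A3 DD 81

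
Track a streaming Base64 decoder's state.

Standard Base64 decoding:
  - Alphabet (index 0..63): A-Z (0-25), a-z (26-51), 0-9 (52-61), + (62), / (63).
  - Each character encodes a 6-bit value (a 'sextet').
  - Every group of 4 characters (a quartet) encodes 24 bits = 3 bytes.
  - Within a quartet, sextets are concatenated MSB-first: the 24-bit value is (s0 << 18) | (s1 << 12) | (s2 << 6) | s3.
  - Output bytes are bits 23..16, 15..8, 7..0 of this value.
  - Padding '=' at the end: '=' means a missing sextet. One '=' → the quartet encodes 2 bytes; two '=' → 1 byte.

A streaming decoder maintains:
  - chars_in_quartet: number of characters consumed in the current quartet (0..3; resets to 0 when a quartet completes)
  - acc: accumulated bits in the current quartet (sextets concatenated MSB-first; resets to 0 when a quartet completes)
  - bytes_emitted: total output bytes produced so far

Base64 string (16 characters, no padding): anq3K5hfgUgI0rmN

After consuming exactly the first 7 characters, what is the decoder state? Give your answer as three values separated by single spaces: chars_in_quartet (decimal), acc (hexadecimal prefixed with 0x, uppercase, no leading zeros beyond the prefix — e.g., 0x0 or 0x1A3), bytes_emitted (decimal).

Answer: 3 0xAE61 3

Derivation:
After char 0 ('a'=26): chars_in_quartet=1 acc=0x1A bytes_emitted=0
After char 1 ('n'=39): chars_in_quartet=2 acc=0x6A7 bytes_emitted=0
After char 2 ('q'=42): chars_in_quartet=3 acc=0x1A9EA bytes_emitted=0
After char 3 ('3'=55): chars_in_quartet=4 acc=0x6A7AB7 -> emit 6A 7A B7, reset; bytes_emitted=3
After char 4 ('K'=10): chars_in_quartet=1 acc=0xA bytes_emitted=3
After char 5 ('5'=57): chars_in_quartet=2 acc=0x2B9 bytes_emitted=3
After char 6 ('h'=33): chars_in_quartet=3 acc=0xAE61 bytes_emitted=3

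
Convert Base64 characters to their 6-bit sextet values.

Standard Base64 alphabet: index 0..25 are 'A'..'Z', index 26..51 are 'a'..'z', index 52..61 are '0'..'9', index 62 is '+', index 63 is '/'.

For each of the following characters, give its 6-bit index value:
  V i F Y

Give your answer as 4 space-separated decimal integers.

Answer: 21 34 5 24

Derivation:
'V': A..Z range, ord('V') − ord('A') = 21
'i': a..z range, 26 + ord('i') − ord('a') = 34
'F': A..Z range, ord('F') − ord('A') = 5
'Y': A..Z range, ord('Y') − ord('A') = 24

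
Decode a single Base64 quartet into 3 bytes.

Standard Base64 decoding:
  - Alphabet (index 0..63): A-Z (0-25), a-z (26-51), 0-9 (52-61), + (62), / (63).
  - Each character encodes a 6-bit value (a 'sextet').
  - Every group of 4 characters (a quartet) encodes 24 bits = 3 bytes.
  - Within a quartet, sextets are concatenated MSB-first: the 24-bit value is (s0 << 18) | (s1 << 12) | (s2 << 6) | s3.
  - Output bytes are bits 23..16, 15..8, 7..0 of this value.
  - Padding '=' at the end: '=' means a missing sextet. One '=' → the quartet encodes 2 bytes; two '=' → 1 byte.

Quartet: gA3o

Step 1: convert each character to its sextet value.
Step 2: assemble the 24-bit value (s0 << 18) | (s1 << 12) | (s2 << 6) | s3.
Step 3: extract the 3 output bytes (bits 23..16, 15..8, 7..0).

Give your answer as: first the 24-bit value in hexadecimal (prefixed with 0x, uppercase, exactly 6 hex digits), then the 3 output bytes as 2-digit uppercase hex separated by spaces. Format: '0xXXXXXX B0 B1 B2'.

Answer: 0x800DE8 80 0D E8

Derivation:
Sextets: g=32, A=0, 3=55, o=40
24-bit: (32<<18) | (0<<12) | (55<<6) | 40
      = 0x800000 | 0x000000 | 0x000DC0 | 0x000028
      = 0x800DE8
Bytes: (v>>16)&0xFF=80, (v>>8)&0xFF=0D, v&0xFF=E8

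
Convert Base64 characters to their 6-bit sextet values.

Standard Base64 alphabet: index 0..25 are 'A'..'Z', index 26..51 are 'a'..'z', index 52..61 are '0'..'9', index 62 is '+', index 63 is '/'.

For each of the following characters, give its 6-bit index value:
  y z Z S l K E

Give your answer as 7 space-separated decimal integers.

Answer: 50 51 25 18 37 10 4

Derivation:
'y': a..z range, 26 + ord('y') − ord('a') = 50
'z': a..z range, 26 + ord('z') − ord('a') = 51
'Z': A..Z range, ord('Z') − ord('A') = 25
'S': A..Z range, ord('S') − ord('A') = 18
'l': a..z range, 26 + ord('l') − ord('a') = 37
'K': A..Z range, ord('K') − ord('A') = 10
'E': A..Z range, ord('E') − ord('A') = 4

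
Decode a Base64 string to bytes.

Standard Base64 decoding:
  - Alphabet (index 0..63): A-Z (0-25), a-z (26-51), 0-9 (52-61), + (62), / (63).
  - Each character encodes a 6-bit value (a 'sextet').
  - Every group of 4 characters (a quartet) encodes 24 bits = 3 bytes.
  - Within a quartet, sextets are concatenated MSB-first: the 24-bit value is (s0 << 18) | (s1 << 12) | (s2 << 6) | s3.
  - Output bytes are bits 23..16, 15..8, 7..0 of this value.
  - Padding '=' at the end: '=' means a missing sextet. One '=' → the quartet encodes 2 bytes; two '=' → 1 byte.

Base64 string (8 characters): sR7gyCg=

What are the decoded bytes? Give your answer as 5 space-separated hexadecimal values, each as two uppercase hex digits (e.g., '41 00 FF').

After char 0 ('s'=44): chars_in_quartet=1 acc=0x2C bytes_emitted=0
After char 1 ('R'=17): chars_in_quartet=2 acc=0xB11 bytes_emitted=0
After char 2 ('7'=59): chars_in_quartet=3 acc=0x2C47B bytes_emitted=0
After char 3 ('g'=32): chars_in_quartet=4 acc=0xB11EE0 -> emit B1 1E E0, reset; bytes_emitted=3
After char 4 ('y'=50): chars_in_quartet=1 acc=0x32 bytes_emitted=3
After char 5 ('C'=2): chars_in_quartet=2 acc=0xC82 bytes_emitted=3
After char 6 ('g'=32): chars_in_quartet=3 acc=0x320A0 bytes_emitted=3
Padding '=': partial quartet acc=0x320A0 -> emit C8 28; bytes_emitted=5

Answer: B1 1E E0 C8 28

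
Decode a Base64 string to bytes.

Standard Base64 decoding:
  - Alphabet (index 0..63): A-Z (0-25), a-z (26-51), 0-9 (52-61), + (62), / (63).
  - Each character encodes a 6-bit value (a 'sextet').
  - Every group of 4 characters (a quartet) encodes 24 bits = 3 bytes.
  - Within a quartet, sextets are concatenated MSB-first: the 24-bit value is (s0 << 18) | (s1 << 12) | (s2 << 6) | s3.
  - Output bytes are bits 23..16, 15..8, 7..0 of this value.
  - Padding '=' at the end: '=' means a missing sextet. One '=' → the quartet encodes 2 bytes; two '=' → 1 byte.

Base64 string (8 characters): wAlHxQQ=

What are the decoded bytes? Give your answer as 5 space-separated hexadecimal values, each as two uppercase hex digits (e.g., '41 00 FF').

Answer: C0 09 47 C5 04

Derivation:
After char 0 ('w'=48): chars_in_quartet=1 acc=0x30 bytes_emitted=0
After char 1 ('A'=0): chars_in_quartet=2 acc=0xC00 bytes_emitted=0
After char 2 ('l'=37): chars_in_quartet=3 acc=0x30025 bytes_emitted=0
After char 3 ('H'=7): chars_in_quartet=4 acc=0xC00947 -> emit C0 09 47, reset; bytes_emitted=3
After char 4 ('x'=49): chars_in_quartet=1 acc=0x31 bytes_emitted=3
After char 5 ('Q'=16): chars_in_quartet=2 acc=0xC50 bytes_emitted=3
After char 6 ('Q'=16): chars_in_quartet=3 acc=0x31410 bytes_emitted=3
Padding '=': partial quartet acc=0x31410 -> emit C5 04; bytes_emitted=5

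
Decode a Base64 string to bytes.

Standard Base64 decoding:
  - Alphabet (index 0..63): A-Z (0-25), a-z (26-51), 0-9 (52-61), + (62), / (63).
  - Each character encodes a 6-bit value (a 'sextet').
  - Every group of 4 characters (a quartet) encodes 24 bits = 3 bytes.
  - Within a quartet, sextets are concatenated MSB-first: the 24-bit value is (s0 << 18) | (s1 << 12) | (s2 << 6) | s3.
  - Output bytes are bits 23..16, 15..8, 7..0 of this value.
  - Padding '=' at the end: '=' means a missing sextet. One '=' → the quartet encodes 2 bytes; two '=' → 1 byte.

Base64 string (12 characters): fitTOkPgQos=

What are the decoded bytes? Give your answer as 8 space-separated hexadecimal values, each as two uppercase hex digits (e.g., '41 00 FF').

After char 0 ('f'=31): chars_in_quartet=1 acc=0x1F bytes_emitted=0
After char 1 ('i'=34): chars_in_quartet=2 acc=0x7E2 bytes_emitted=0
After char 2 ('t'=45): chars_in_quartet=3 acc=0x1F8AD bytes_emitted=0
After char 3 ('T'=19): chars_in_quartet=4 acc=0x7E2B53 -> emit 7E 2B 53, reset; bytes_emitted=3
After char 4 ('O'=14): chars_in_quartet=1 acc=0xE bytes_emitted=3
After char 5 ('k'=36): chars_in_quartet=2 acc=0x3A4 bytes_emitted=3
After char 6 ('P'=15): chars_in_quartet=3 acc=0xE90F bytes_emitted=3
After char 7 ('g'=32): chars_in_quartet=4 acc=0x3A43E0 -> emit 3A 43 E0, reset; bytes_emitted=6
After char 8 ('Q'=16): chars_in_quartet=1 acc=0x10 bytes_emitted=6
After char 9 ('o'=40): chars_in_quartet=2 acc=0x428 bytes_emitted=6
After char 10 ('s'=44): chars_in_quartet=3 acc=0x10A2C bytes_emitted=6
Padding '=': partial quartet acc=0x10A2C -> emit 42 8B; bytes_emitted=8

Answer: 7E 2B 53 3A 43 E0 42 8B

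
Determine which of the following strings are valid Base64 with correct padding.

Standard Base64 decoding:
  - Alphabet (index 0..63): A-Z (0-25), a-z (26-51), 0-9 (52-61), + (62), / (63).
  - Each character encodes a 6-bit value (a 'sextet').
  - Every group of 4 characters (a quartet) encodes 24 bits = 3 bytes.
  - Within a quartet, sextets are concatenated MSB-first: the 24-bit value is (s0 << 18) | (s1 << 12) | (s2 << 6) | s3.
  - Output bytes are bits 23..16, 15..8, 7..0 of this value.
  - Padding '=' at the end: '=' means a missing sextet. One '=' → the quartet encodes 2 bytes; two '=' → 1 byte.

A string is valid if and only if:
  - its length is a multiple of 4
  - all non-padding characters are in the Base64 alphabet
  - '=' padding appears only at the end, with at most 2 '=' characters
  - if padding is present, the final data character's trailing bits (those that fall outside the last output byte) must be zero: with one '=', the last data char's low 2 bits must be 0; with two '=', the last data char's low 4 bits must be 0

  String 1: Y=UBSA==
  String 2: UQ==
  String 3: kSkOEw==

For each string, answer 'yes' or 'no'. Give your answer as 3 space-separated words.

String 1: 'Y=UBSA==' → invalid (bad char(s): ['=']; '=' in middle)
String 2: 'UQ==' → valid
String 3: 'kSkOEw==' → valid

Answer: no yes yes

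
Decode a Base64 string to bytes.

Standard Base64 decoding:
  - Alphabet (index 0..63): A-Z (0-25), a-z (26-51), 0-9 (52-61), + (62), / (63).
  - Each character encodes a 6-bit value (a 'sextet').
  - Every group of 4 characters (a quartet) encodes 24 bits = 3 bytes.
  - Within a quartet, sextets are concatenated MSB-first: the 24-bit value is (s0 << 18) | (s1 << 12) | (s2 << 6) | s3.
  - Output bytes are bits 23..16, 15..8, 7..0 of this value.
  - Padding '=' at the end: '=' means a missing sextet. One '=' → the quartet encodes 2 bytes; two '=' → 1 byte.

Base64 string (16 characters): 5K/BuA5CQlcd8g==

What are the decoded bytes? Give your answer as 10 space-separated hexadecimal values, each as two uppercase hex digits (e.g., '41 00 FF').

Answer: E4 AF C1 B8 0E 42 42 57 1D F2

Derivation:
After char 0 ('5'=57): chars_in_quartet=1 acc=0x39 bytes_emitted=0
After char 1 ('K'=10): chars_in_quartet=2 acc=0xE4A bytes_emitted=0
After char 2 ('/'=63): chars_in_quartet=3 acc=0x392BF bytes_emitted=0
After char 3 ('B'=1): chars_in_quartet=4 acc=0xE4AFC1 -> emit E4 AF C1, reset; bytes_emitted=3
After char 4 ('u'=46): chars_in_quartet=1 acc=0x2E bytes_emitted=3
After char 5 ('A'=0): chars_in_quartet=2 acc=0xB80 bytes_emitted=3
After char 6 ('5'=57): chars_in_quartet=3 acc=0x2E039 bytes_emitted=3
After char 7 ('C'=2): chars_in_quartet=4 acc=0xB80E42 -> emit B8 0E 42, reset; bytes_emitted=6
After char 8 ('Q'=16): chars_in_quartet=1 acc=0x10 bytes_emitted=6
After char 9 ('l'=37): chars_in_quartet=2 acc=0x425 bytes_emitted=6
After char 10 ('c'=28): chars_in_quartet=3 acc=0x1095C bytes_emitted=6
After char 11 ('d'=29): chars_in_quartet=4 acc=0x42571D -> emit 42 57 1D, reset; bytes_emitted=9
After char 12 ('8'=60): chars_in_quartet=1 acc=0x3C bytes_emitted=9
After char 13 ('g'=32): chars_in_quartet=2 acc=0xF20 bytes_emitted=9
Padding '==': partial quartet acc=0xF20 -> emit F2; bytes_emitted=10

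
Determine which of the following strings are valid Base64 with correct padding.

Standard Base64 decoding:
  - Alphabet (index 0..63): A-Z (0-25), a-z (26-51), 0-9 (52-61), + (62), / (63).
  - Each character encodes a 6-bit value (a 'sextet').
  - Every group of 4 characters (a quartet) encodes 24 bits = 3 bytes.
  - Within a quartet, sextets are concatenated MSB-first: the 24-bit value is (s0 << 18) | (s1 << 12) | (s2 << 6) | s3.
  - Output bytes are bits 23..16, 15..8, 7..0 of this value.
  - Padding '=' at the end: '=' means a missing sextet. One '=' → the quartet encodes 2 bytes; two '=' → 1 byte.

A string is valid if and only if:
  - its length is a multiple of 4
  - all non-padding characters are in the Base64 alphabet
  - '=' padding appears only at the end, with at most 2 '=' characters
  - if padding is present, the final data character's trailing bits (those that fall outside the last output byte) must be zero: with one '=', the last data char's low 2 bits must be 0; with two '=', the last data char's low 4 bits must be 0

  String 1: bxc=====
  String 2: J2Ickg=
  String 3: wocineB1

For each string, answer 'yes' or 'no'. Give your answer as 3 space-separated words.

Answer: no no yes

Derivation:
String 1: 'bxc=====' → invalid (5 pad chars (max 2))
String 2: 'J2Ickg=' → invalid (len=7 not mult of 4)
String 3: 'wocineB1' → valid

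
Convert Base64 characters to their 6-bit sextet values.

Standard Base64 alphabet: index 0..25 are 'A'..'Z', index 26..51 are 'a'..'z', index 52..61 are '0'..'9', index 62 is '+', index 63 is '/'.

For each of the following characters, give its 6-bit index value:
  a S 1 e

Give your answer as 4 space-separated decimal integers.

'a': a..z range, 26 + ord('a') − ord('a') = 26
'S': A..Z range, ord('S') − ord('A') = 18
'1': 0..9 range, 52 + ord('1') − ord('0') = 53
'e': a..z range, 26 + ord('e') − ord('a') = 30

Answer: 26 18 53 30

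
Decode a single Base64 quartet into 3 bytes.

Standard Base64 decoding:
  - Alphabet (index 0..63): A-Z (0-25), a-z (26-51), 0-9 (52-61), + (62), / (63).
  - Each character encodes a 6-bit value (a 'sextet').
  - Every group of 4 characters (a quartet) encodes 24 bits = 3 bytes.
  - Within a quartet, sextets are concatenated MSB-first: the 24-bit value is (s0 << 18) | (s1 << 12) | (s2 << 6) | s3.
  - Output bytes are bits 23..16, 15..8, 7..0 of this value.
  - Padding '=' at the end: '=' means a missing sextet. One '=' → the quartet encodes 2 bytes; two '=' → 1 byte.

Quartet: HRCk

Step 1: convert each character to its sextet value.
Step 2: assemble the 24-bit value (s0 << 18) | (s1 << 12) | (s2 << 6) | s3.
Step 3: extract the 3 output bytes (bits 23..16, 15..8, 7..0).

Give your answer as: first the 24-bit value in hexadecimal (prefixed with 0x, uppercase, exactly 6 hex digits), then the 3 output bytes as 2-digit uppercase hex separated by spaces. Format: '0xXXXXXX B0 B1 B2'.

Answer: 0x1D10A4 1D 10 A4

Derivation:
Sextets: H=7, R=17, C=2, k=36
24-bit: (7<<18) | (17<<12) | (2<<6) | 36
      = 0x1C0000 | 0x011000 | 0x000080 | 0x000024
      = 0x1D10A4
Bytes: (v>>16)&0xFF=1D, (v>>8)&0xFF=10, v&0xFF=A4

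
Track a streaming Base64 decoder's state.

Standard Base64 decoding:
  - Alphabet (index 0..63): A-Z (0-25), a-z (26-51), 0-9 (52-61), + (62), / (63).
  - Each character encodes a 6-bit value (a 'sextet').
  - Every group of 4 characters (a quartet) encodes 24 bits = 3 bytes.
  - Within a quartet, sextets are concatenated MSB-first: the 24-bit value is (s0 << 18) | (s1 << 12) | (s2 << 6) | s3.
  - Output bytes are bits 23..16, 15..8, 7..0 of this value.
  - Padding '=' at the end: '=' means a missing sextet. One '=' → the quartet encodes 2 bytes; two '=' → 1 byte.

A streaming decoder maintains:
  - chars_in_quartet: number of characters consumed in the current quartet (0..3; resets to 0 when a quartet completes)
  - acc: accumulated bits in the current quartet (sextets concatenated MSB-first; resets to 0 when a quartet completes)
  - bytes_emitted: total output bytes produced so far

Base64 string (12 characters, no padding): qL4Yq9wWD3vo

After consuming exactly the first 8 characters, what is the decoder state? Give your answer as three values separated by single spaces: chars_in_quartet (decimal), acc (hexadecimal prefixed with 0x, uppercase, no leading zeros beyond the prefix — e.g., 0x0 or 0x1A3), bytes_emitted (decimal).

Answer: 0 0x0 6

Derivation:
After char 0 ('q'=42): chars_in_quartet=1 acc=0x2A bytes_emitted=0
After char 1 ('L'=11): chars_in_quartet=2 acc=0xA8B bytes_emitted=0
After char 2 ('4'=56): chars_in_quartet=3 acc=0x2A2F8 bytes_emitted=0
After char 3 ('Y'=24): chars_in_quartet=4 acc=0xA8BE18 -> emit A8 BE 18, reset; bytes_emitted=3
After char 4 ('q'=42): chars_in_quartet=1 acc=0x2A bytes_emitted=3
After char 5 ('9'=61): chars_in_quartet=2 acc=0xABD bytes_emitted=3
After char 6 ('w'=48): chars_in_quartet=3 acc=0x2AF70 bytes_emitted=3
After char 7 ('W'=22): chars_in_quartet=4 acc=0xABDC16 -> emit AB DC 16, reset; bytes_emitted=6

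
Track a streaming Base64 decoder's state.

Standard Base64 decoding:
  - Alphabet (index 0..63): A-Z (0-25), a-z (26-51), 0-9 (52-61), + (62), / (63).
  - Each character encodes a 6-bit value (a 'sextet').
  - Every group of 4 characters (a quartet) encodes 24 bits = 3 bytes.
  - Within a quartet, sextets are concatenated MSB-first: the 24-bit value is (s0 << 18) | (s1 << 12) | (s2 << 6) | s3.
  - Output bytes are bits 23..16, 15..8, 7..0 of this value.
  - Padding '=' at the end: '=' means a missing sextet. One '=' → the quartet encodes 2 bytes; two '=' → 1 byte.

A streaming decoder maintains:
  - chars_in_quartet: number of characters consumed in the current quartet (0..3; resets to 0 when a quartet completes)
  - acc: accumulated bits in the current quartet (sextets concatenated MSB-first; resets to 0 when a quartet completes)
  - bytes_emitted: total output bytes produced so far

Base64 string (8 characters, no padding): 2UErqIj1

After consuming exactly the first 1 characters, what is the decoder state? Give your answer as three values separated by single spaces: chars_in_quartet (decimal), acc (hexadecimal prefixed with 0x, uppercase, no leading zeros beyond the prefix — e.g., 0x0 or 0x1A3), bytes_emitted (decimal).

Answer: 1 0x36 0

Derivation:
After char 0 ('2'=54): chars_in_quartet=1 acc=0x36 bytes_emitted=0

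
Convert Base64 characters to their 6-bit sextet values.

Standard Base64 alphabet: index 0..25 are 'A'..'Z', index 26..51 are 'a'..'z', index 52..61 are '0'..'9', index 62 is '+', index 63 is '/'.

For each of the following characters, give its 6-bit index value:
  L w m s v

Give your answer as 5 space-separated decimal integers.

'L': A..Z range, ord('L') − ord('A') = 11
'w': a..z range, 26 + ord('w') − ord('a') = 48
'm': a..z range, 26 + ord('m') − ord('a') = 38
's': a..z range, 26 + ord('s') − ord('a') = 44
'v': a..z range, 26 + ord('v') − ord('a') = 47

Answer: 11 48 38 44 47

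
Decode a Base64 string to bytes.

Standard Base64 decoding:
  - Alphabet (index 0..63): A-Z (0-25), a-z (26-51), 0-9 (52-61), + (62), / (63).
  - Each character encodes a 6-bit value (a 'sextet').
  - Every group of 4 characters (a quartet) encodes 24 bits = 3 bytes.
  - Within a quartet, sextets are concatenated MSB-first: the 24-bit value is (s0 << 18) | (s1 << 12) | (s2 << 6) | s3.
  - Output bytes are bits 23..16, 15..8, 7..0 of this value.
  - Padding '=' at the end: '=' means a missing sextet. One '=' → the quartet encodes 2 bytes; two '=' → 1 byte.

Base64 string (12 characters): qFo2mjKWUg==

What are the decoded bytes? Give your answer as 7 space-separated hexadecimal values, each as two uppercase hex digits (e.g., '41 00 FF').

Answer: A8 5A 36 9A 32 96 52

Derivation:
After char 0 ('q'=42): chars_in_quartet=1 acc=0x2A bytes_emitted=0
After char 1 ('F'=5): chars_in_quartet=2 acc=0xA85 bytes_emitted=0
After char 2 ('o'=40): chars_in_quartet=3 acc=0x2A168 bytes_emitted=0
After char 3 ('2'=54): chars_in_quartet=4 acc=0xA85A36 -> emit A8 5A 36, reset; bytes_emitted=3
After char 4 ('m'=38): chars_in_quartet=1 acc=0x26 bytes_emitted=3
After char 5 ('j'=35): chars_in_quartet=2 acc=0x9A3 bytes_emitted=3
After char 6 ('K'=10): chars_in_quartet=3 acc=0x268CA bytes_emitted=3
After char 7 ('W'=22): chars_in_quartet=4 acc=0x9A3296 -> emit 9A 32 96, reset; bytes_emitted=6
After char 8 ('U'=20): chars_in_quartet=1 acc=0x14 bytes_emitted=6
After char 9 ('g'=32): chars_in_quartet=2 acc=0x520 bytes_emitted=6
Padding '==': partial quartet acc=0x520 -> emit 52; bytes_emitted=7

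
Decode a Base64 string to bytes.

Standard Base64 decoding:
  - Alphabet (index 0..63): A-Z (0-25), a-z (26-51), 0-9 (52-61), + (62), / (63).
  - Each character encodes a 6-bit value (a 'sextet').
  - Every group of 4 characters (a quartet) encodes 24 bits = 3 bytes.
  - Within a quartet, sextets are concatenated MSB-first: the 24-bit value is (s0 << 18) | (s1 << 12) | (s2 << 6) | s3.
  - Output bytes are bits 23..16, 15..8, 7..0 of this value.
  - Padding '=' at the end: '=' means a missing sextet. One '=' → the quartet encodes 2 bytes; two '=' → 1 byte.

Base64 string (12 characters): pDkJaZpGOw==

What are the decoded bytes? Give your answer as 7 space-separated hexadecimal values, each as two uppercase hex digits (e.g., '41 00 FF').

After char 0 ('p'=41): chars_in_quartet=1 acc=0x29 bytes_emitted=0
After char 1 ('D'=3): chars_in_quartet=2 acc=0xA43 bytes_emitted=0
After char 2 ('k'=36): chars_in_quartet=3 acc=0x290E4 bytes_emitted=0
After char 3 ('J'=9): chars_in_quartet=4 acc=0xA43909 -> emit A4 39 09, reset; bytes_emitted=3
After char 4 ('a'=26): chars_in_quartet=1 acc=0x1A bytes_emitted=3
After char 5 ('Z'=25): chars_in_quartet=2 acc=0x699 bytes_emitted=3
After char 6 ('p'=41): chars_in_quartet=3 acc=0x1A669 bytes_emitted=3
After char 7 ('G'=6): chars_in_quartet=4 acc=0x699A46 -> emit 69 9A 46, reset; bytes_emitted=6
After char 8 ('O'=14): chars_in_quartet=1 acc=0xE bytes_emitted=6
After char 9 ('w'=48): chars_in_quartet=2 acc=0x3B0 bytes_emitted=6
Padding '==': partial quartet acc=0x3B0 -> emit 3B; bytes_emitted=7

Answer: A4 39 09 69 9A 46 3B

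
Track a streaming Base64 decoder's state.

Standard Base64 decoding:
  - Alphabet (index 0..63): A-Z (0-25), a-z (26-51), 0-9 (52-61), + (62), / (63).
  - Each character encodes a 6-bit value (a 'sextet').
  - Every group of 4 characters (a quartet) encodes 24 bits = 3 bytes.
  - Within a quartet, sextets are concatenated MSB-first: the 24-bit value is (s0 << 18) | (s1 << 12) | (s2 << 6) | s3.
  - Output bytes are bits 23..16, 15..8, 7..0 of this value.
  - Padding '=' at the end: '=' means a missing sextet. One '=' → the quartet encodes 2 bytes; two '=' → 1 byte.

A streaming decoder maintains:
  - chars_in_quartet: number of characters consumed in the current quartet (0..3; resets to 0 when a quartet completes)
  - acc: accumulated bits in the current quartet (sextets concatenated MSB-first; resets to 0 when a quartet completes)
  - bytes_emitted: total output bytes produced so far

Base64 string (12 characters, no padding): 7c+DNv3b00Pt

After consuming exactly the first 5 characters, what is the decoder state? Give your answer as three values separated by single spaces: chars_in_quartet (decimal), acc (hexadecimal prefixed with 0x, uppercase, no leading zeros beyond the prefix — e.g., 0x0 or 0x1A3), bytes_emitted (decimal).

Answer: 1 0xD 3

Derivation:
After char 0 ('7'=59): chars_in_quartet=1 acc=0x3B bytes_emitted=0
After char 1 ('c'=28): chars_in_quartet=2 acc=0xEDC bytes_emitted=0
After char 2 ('+'=62): chars_in_quartet=3 acc=0x3B73E bytes_emitted=0
After char 3 ('D'=3): chars_in_quartet=4 acc=0xEDCF83 -> emit ED CF 83, reset; bytes_emitted=3
After char 4 ('N'=13): chars_in_quartet=1 acc=0xD bytes_emitted=3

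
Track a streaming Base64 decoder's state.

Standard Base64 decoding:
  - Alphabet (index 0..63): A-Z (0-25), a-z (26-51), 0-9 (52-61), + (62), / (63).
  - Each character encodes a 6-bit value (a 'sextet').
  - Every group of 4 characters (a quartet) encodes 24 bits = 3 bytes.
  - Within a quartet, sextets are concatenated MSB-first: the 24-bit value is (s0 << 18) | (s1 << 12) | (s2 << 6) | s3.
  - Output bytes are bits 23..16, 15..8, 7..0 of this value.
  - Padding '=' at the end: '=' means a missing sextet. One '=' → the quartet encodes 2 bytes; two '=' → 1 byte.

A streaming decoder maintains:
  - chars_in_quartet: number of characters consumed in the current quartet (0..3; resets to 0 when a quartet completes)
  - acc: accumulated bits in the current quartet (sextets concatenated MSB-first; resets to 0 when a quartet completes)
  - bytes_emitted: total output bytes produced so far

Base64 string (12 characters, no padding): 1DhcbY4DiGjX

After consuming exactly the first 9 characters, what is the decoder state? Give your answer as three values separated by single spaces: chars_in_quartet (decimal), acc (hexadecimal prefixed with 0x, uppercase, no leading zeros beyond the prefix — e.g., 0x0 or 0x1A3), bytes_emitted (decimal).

After char 0 ('1'=53): chars_in_quartet=1 acc=0x35 bytes_emitted=0
After char 1 ('D'=3): chars_in_quartet=2 acc=0xD43 bytes_emitted=0
After char 2 ('h'=33): chars_in_quartet=3 acc=0x350E1 bytes_emitted=0
After char 3 ('c'=28): chars_in_quartet=4 acc=0xD4385C -> emit D4 38 5C, reset; bytes_emitted=3
After char 4 ('b'=27): chars_in_quartet=1 acc=0x1B bytes_emitted=3
After char 5 ('Y'=24): chars_in_quartet=2 acc=0x6D8 bytes_emitted=3
After char 6 ('4'=56): chars_in_quartet=3 acc=0x1B638 bytes_emitted=3
After char 7 ('D'=3): chars_in_quartet=4 acc=0x6D8E03 -> emit 6D 8E 03, reset; bytes_emitted=6
After char 8 ('i'=34): chars_in_quartet=1 acc=0x22 bytes_emitted=6

Answer: 1 0x22 6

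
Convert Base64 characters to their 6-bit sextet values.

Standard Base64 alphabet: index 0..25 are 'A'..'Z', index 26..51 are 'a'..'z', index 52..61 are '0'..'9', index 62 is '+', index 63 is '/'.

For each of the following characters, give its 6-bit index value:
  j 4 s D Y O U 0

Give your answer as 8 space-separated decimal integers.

Answer: 35 56 44 3 24 14 20 52

Derivation:
'j': a..z range, 26 + ord('j') − ord('a') = 35
'4': 0..9 range, 52 + ord('4') − ord('0') = 56
's': a..z range, 26 + ord('s') − ord('a') = 44
'D': A..Z range, ord('D') − ord('A') = 3
'Y': A..Z range, ord('Y') − ord('A') = 24
'O': A..Z range, ord('O') − ord('A') = 14
'U': A..Z range, ord('U') − ord('A') = 20
'0': 0..9 range, 52 + ord('0') − ord('0') = 52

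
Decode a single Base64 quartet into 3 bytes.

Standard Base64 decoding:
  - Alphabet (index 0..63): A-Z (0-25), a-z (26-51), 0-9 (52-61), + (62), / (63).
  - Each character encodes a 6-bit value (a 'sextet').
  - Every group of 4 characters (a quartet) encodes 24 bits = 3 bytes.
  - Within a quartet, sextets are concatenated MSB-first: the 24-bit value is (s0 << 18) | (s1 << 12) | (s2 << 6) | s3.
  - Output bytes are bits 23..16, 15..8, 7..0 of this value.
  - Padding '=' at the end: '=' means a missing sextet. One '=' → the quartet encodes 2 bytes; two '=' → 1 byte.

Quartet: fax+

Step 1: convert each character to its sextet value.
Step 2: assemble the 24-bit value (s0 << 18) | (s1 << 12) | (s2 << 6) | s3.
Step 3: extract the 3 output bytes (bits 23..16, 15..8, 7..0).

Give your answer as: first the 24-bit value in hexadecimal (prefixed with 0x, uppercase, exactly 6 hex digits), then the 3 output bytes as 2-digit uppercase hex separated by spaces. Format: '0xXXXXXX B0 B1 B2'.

Sextets: f=31, a=26, x=49, +=62
24-bit: (31<<18) | (26<<12) | (49<<6) | 62
      = 0x7C0000 | 0x01A000 | 0x000C40 | 0x00003E
      = 0x7DAC7E
Bytes: (v>>16)&0xFF=7D, (v>>8)&0xFF=AC, v&0xFF=7E

Answer: 0x7DAC7E 7D AC 7E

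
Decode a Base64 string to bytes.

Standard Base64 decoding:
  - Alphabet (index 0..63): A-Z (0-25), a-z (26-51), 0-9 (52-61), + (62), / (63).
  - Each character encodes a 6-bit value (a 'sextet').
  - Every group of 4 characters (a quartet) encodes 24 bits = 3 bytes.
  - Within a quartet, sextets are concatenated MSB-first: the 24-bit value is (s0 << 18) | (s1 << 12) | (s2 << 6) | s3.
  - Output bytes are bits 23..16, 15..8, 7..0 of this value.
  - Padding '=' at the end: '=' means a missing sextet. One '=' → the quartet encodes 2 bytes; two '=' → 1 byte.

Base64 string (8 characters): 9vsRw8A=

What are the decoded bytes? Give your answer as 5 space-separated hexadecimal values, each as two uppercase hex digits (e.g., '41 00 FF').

Answer: F6 FB 11 C3 C0

Derivation:
After char 0 ('9'=61): chars_in_quartet=1 acc=0x3D bytes_emitted=0
After char 1 ('v'=47): chars_in_quartet=2 acc=0xF6F bytes_emitted=0
After char 2 ('s'=44): chars_in_quartet=3 acc=0x3DBEC bytes_emitted=0
After char 3 ('R'=17): chars_in_quartet=4 acc=0xF6FB11 -> emit F6 FB 11, reset; bytes_emitted=3
After char 4 ('w'=48): chars_in_quartet=1 acc=0x30 bytes_emitted=3
After char 5 ('8'=60): chars_in_quartet=2 acc=0xC3C bytes_emitted=3
After char 6 ('A'=0): chars_in_quartet=3 acc=0x30F00 bytes_emitted=3
Padding '=': partial quartet acc=0x30F00 -> emit C3 C0; bytes_emitted=5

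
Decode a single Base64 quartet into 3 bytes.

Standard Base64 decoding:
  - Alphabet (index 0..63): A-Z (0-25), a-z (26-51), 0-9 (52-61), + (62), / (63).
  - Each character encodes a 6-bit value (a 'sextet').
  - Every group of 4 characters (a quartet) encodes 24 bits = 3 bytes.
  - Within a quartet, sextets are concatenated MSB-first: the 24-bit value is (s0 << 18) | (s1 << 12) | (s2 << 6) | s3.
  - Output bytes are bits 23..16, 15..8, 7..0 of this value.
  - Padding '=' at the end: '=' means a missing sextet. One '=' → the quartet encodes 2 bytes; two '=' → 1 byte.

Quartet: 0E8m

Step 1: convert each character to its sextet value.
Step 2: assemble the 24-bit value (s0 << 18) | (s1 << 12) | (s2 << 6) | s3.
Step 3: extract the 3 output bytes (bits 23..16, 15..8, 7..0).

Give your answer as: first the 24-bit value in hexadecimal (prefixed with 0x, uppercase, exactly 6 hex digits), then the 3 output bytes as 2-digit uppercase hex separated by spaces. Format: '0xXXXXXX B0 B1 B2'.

Answer: 0xD04F26 D0 4F 26

Derivation:
Sextets: 0=52, E=4, 8=60, m=38
24-bit: (52<<18) | (4<<12) | (60<<6) | 38
      = 0xD00000 | 0x004000 | 0x000F00 | 0x000026
      = 0xD04F26
Bytes: (v>>16)&0xFF=D0, (v>>8)&0xFF=4F, v&0xFF=26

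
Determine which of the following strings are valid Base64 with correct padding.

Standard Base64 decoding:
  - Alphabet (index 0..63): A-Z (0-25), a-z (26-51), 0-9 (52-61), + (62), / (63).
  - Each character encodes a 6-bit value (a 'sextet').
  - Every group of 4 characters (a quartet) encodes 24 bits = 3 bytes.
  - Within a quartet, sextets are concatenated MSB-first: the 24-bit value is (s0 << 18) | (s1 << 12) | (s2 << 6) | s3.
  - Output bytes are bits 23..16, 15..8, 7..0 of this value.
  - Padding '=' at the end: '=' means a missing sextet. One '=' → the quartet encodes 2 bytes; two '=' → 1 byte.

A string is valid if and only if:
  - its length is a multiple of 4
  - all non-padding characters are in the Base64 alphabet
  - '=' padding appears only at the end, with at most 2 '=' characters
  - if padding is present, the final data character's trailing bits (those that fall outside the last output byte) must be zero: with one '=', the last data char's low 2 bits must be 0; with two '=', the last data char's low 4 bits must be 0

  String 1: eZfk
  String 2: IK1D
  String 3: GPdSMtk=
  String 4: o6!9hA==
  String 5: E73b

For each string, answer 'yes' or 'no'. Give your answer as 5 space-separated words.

String 1: 'eZfk' → valid
String 2: 'IK1D' → valid
String 3: 'GPdSMtk=' → valid
String 4: 'o6!9hA==' → invalid (bad char(s): ['!'])
String 5: 'E73b' → valid

Answer: yes yes yes no yes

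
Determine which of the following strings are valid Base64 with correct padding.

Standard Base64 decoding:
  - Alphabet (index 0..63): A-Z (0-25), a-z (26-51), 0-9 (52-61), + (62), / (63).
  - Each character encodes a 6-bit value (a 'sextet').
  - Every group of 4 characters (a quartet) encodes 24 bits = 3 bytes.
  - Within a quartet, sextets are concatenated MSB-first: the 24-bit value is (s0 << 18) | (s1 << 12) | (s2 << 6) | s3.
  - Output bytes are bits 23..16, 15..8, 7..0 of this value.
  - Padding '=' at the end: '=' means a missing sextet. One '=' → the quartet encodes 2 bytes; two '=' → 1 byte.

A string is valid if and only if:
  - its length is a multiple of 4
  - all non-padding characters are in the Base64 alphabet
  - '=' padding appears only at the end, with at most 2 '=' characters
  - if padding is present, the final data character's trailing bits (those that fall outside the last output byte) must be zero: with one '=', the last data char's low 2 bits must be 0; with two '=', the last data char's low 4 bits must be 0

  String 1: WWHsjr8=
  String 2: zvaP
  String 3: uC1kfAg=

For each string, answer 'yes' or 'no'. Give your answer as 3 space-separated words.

Answer: yes yes yes

Derivation:
String 1: 'WWHsjr8=' → valid
String 2: 'zvaP' → valid
String 3: 'uC1kfAg=' → valid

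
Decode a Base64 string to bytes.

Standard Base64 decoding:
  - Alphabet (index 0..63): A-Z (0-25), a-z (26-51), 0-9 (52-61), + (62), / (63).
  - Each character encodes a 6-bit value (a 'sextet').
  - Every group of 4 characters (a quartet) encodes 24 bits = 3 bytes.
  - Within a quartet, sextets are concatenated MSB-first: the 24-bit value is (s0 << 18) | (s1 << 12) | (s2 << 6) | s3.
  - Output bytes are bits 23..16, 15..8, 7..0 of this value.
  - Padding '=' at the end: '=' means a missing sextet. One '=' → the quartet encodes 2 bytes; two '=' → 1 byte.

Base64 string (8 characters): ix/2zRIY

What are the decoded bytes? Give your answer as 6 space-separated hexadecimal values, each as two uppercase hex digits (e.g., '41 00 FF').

Answer: 8B 1F F6 CD 12 18

Derivation:
After char 0 ('i'=34): chars_in_quartet=1 acc=0x22 bytes_emitted=0
After char 1 ('x'=49): chars_in_quartet=2 acc=0x8B1 bytes_emitted=0
After char 2 ('/'=63): chars_in_quartet=3 acc=0x22C7F bytes_emitted=0
After char 3 ('2'=54): chars_in_quartet=4 acc=0x8B1FF6 -> emit 8B 1F F6, reset; bytes_emitted=3
After char 4 ('z'=51): chars_in_quartet=1 acc=0x33 bytes_emitted=3
After char 5 ('R'=17): chars_in_quartet=2 acc=0xCD1 bytes_emitted=3
After char 6 ('I'=8): chars_in_quartet=3 acc=0x33448 bytes_emitted=3
After char 7 ('Y'=24): chars_in_quartet=4 acc=0xCD1218 -> emit CD 12 18, reset; bytes_emitted=6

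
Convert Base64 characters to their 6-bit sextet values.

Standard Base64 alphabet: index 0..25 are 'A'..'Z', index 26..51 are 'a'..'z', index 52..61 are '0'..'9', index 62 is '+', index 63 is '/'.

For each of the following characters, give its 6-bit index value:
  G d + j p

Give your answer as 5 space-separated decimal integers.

'G': A..Z range, ord('G') − ord('A') = 6
'd': a..z range, 26 + ord('d') − ord('a') = 29
'+': index 62
'j': a..z range, 26 + ord('j') − ord('a') = 35
'p': a..z range, 26 + ord('p') − ord('a') = 41

Answer: 6 29 62 35 41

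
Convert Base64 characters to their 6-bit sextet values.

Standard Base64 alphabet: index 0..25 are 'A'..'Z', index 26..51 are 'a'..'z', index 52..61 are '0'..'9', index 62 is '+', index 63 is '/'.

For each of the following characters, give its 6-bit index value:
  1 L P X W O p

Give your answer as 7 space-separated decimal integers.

'1': 0..9 range, 52 + ord('1') − ord('0') = 53
'L': A..Z range, ord('L') − ord('A') = 11
'P': A..Z range, ord('P') − ord('A') = 15
'X': A..Z range, ord('X') − ord('A') = 23
'W': A..Z range, ord('W') − ord('A') = 22
'O': A..Z range, ord('O') − ord('A') = 14
'p': a..z range, 26 + ord('p') − ord('a') = 41

Answer: 53 11 15 23 22 14 41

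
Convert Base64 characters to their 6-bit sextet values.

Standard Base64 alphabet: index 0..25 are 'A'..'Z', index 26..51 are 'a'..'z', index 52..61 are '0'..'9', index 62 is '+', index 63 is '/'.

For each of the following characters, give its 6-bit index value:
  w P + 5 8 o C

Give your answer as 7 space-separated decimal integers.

Answer: 48 15 62 57 60 40 2

Derivation:
'w': a..z range, 26 + ord('w') − ord('a') = 48
'P': A..Z range, ord('P') − ord('A') = 15
'+': index 62
'5': 0..9 range, 52 + ord('5') − ord('0') = 57
'8': 0..9 range, 52 + ord('8') − ord('0') = 60
'o': a..z range, 26 + ord('o') − ord('a') = 40
'C': A..Z range, ord('C') − ord('A') = 2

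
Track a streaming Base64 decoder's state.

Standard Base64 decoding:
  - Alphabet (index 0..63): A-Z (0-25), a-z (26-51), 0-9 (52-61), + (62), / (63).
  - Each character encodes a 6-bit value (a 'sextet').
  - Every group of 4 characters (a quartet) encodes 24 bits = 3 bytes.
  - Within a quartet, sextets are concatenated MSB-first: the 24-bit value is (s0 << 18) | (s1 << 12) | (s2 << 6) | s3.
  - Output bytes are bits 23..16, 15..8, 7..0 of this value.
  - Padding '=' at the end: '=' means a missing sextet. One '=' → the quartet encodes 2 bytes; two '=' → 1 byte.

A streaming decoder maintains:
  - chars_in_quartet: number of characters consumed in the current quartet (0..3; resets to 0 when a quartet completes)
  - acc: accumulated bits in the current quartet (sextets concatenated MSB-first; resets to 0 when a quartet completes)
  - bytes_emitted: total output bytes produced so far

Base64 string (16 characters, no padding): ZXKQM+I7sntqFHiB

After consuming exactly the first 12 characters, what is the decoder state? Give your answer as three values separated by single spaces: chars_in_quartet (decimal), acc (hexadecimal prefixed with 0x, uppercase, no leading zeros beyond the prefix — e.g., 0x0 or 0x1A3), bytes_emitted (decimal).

After char 0 ('Z'=25): chars_in_quartet=1 acc=0x19 bytes_emitted=0
After char 1 ('X'=23): chars_in_quartet=2 acc=0x657 bytes_emitted=0
After char 2 ('K'=10): chars_in_quartet=3 acc=0x195CA bytes_emitted=0
After char 3 ('Q'=16): chars_in_quartet=4 acc=0x657290 -> emit 65 72 90, reset; bytes_emitted=3
After char 4 ('M'=12): chars_in_quartet=1 acc=0xC bytes_emitted=3
After char 5 ('+'=62): chars_in_quartet=2 acc=0x33E bytes_emitted=3
After char 6 ('I'=8): chars_in_quartet=3 acc=0xCF88 bytes_emitted=3
After char 7 ('7'=59): chars_in_quartet=4 acc=0x33E23B -> emit 33 E2 3B, reset; bytes_emitted=6
After char 8 ('s'=44): chars_in_quartet=1 acc=0x2C bytes_emitted=6
After char 9 ('n'=39): chars_in_quartet=2 acc=0xB27 bytes_emitted=6
After char 10 ('t'=45): chars_in_quartet=3 acc=0x2C9ED bytes_emitted=6
After char 11 ('q'=42): chars_in_quartet=4 acc=0xB27B6A -> emit B2 7B 6A, reset; bytes_emitted=9

Answer: 0 0x0 9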